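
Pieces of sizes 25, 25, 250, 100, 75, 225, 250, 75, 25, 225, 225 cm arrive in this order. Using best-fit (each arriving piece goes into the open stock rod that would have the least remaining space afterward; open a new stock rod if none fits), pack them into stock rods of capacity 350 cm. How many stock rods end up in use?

6

  25 → stock rod 1 (new)  [load 25/350]
  25 → stock rod 1  [load 50/350]
  250 → stock rod 1  [load 300/350]
  100 → stock rod 2 (new)  [load 100/350]
  75 → stock rod 2  [load 175/350]
  225 → stock rod 3 (new)  [load 225/350]
  250 → stock rod 4 (new)  [load 250/350]
  75 → stock rod 4  [load 325/350]
  25 → stock rod 4  [load 350/350]
  225 → stock rod 5 (new)  [load 225/350]
  225 → stock rod 6 (new)  [load 225/350]
6 stock rods opened.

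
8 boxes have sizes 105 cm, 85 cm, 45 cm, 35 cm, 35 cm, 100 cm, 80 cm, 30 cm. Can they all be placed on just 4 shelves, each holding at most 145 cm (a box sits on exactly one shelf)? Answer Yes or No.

A valid assignment using 4 shelves:
  shelf 1: 105 + 35 = 140
  shelf 2: 100 + 45 = 145
  shelf 3: 85 + 35 = 120
  shelf 4: 80 + 30 = 110
Every load is within 145 cm, so 4 shelves suffice.

Yes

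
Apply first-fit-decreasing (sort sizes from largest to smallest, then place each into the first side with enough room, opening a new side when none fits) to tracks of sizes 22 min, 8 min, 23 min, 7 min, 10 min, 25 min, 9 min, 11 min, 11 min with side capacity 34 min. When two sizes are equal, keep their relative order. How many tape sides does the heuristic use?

4

Sorted descending: 25, 23, 22, 11, 11, 10, 9, 8, 7.
  25 → side 1 (new)  [load 25/34]
  23 → side 2 (new)  [load 23/34]
  22 → side 3 (new)  [load 22/34]
  11 → side 2  [load 34/34]
  11 → side 3  [load 33/34]
  10 → side 4 (new)  [load 10/34]
  9 → side 1  [load 34/34]
  8 → side 4  [load 18/34]
  7 → side 4  [load 25/34]
4 tape sides opened.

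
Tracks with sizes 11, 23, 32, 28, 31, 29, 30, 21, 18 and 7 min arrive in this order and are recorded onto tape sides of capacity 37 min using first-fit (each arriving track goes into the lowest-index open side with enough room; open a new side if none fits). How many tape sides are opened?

8

  11 → side 1 (new)  [load 11/37]
  23 → side 1  [load 34/37]
  32 → side 2 (new)  [load 32/37]
  28 → side 3 (new)  [load 28/37]
  31 → side 4 (new)  [load 31/37]
  29 → side 5 (new)  [load 29/37]
  30 → side 6 (new)  [load 30/37]
  21 → side 7 (new)  [load 21/37]
  18 → side 8 (new)  [load 18/37]
  7 → side 3  [load 35/37]
8 tape sides opened.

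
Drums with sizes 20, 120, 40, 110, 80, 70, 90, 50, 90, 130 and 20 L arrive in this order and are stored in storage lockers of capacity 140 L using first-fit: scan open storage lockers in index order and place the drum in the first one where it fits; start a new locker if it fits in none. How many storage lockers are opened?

7

  20 → locker 1 (new)  [load 20/140]
  120 → locker 1  [load 140/140]
  40 → locker 2 (new)  [load 40/140]
  110 → locker 3 (new)  [load 110/140]
  80 → locker 2  [load 120/140]
  70 → locker 4 (new)  [load 70/140]
  90 → locker 5 (new)  [load 90/140]
  50 → locker 4  [load 120/140]
  90 → locker 6 (new)  [load 90/140]
  130 → locker 7 (new)  [load 130/140]
  20 → locker 2  [load 140/140]
7 storage lockers opened.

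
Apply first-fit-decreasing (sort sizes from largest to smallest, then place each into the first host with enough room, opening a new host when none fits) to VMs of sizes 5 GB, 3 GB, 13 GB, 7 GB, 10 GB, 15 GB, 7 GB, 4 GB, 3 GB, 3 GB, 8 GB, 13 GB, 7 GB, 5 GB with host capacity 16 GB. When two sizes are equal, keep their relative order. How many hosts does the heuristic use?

7

Sorted descending: 15, 13, 13, 10, 8, 7, 7, 7, 5, 5, 4, 3, 3, 3.
  15 → host 1 (new)  [load 15/16]
  13 → host 2 (new)  [load 13/16]
  13 → host 3 (new)  [load 13/16]
  10 → host 4 (new)  [load 10/16]
  8 → host 5 (new)  [load 8/16]
  7 → host 5  [load 15/16]
  7 → host 6 (new)  [load 7/16]
  7 → host 6  [load 14/16]
  5 → host 4  [load 15/16]
  5 → host 7 (new)  [load 5/16]
  4 → host 7  [load 9/16]
  3 → host 2  [load 16/16]
  3 → host 3  [load 16/16]
  3 → host 7  [load 12/16]
7 hosts opened.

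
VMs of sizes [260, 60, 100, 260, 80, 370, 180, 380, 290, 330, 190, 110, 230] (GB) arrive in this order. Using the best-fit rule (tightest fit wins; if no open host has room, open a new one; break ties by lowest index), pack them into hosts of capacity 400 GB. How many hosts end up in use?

  260 → host 1 (new)  [load 260/400]
  60 → host 1  [load 320/400]
  100 → host 2 (new)  [load 100/400]
  260 → host 2  [load 360/400]
  80 → host 1  [load 400/400]
  370 → host 3 (new)  [load 370/400]
  180 → host 4 (new)  [load 180/400]
  380 → host 5 (new)  [load 380/400]
  290 → host 6 (new)  [load 290/400]
  330 → host 7 (new)  [load 330/400]
  190 → host 4  [load 370/400]
  110 → host 6  [load 400/400]
  230 → host 8 (new)  [load 230/400]
8 hosts opened.

8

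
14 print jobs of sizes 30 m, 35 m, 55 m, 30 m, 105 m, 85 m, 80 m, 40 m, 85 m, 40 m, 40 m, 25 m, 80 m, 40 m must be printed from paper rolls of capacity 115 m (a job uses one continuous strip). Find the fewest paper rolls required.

8

Total = 105 + 85 + 85 + 80 + 80 + 55 + 40 + 40 + 40 + 40 + 35 + 30 + 30 + 25 = 770 m.
Lower bound: ⌈770/115⌉ = 7 paper rolls.
A packing using 8 paper rolls:
  roll 1: 105 = 105
  roll 2: 85 + 30 = 115
  roll 3: 85 + 30 = 115
  roll 4: 80 + 35 = 115
  roll 5: 80 + 25 = 105
  roll 6: 55 + 40 = 95
  roll 7: 40 + 40 = 80
  roll 8: 40 = 40
No arrangement into 7 paper rolls stays within capacity, so 8 is optimal.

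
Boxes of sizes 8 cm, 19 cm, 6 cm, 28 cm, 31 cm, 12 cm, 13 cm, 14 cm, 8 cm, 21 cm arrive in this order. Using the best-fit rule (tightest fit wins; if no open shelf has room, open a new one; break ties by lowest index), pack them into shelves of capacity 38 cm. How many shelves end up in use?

5

  8 → shelf 1 (new)  [load 8/38]
  19 → shelf 1  [load 27/38]
  6 → shelf 1  [load 33/38]
  28 → shelf 2 (new)  [load 28/38]
  31 → shelf 3 (new)  [load 31/38]
  12 → shelf 4 (new)  [load 12/38]
  13 → shelf 4  [load 25/38]
  14 → shelf 5 (new)  [load 14/38]
  8 → shelf 2  [load 36/38]
  21 → shelf 5  [load 35/38]
5 shelves opened.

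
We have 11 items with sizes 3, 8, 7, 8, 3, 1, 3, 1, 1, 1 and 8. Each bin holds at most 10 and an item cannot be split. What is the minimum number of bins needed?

Total = 8 + 8 + 8 + 7 + 3 + 3 + 3 + 1 + 1 + 1 + 1 = 44.
Lower bound: ⌈44/10⌉ = 5 bins.
A packing using 5 bins:
  bin 1: 8 + 1 + 1 = 10
  bin 2: 8 + 1 + 1 = 10
  bin 3: 8 = 8
  bin 4: 7 + 3 = 10
  bin 5: 3 + 3 = 6
This matches the lower bound, so 5 is optimal.

5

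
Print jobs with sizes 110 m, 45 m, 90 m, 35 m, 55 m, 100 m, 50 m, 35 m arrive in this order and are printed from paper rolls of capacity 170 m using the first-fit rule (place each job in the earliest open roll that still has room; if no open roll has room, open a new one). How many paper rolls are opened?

4

  110 → roll 1 (new)  [load 110/170]
  45 → roll 1  [load 155/170]
  90 → roll 2 (new)  [load 90/170]
  35 → roll 2  [load 125/170]
  55 → roll 3 (new)  [load 55/170]
  100 → roll 3  [load 155/170]
  50 → roll 4 (new)  [load 50/170]
  35 → roll 2  [load 160/170]
4 paper rolls opened.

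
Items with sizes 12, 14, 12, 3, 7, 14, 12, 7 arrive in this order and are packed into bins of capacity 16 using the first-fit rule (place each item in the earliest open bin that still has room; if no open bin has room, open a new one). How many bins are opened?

6

  12 → bin 1 (new)  [load 12/16]
  14 → bin 2 (new)  [load 14/16]
  12 → bin 3 (new)  [load 12/16]
  3 → bin 1  [load 15/16]
  7 → bin 4 (new)  [load 7/16]
  14 → bin 5 (new)  [load 14/16]
  12 → bin 6 (new)  [load 12/16]
  7 → bin 4  [load 14/16]
6 bins opened.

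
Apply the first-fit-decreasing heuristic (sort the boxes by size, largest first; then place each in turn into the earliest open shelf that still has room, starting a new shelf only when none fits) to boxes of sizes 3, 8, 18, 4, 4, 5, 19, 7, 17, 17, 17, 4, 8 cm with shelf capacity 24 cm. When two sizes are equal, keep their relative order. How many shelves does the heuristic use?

6

Sorted descending: 19, 18, 17, 17, 17, 8, 8, 7, 5, 4, 4, 4, 3.
  19 → shelf 1 (new)  [load 19/24]
  18 → shelf 2 (new)  [load 18/24]
  17 → shelf 3 (new)  [load 17/24]
  17 → shelf 4 (new)  [load 17/24]
  17 → shelf 5 (new)  [load 17/24]
  8 → shelf 6 (new)  [load 8/24]
  8 → shelf 6  [load 16/24]
  7 → shelf 3  [load 24/24]
  5 → shelf 1  [load 24/24]
  4 → shelf 2  [load 22/24]
  4 → shelf 4  [load 21/24]
  4 → shelf 5  [load 21/24]
  3 → shelf 4  [load 24/24]
6 shelves opened.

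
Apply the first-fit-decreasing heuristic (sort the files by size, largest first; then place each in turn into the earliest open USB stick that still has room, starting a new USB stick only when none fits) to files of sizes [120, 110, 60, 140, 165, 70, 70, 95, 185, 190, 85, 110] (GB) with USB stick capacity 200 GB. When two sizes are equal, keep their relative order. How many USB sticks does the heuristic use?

8

Sorted descending: 190, 185, 165, 140, 120, 110, 110, 95, 85, 70, 70, 60.
  190 → USB stick 1 (new)  [load 190/200]
  185 → USB stick 2 (new)  [load 185/200]
  165 → USB stick 3 (new)  [load 165/200]
  140 → USB stick 4 (new)  [load 140/200]
  120 → USB stick 5 (new)  [load 120/200]
  110 → USB stick 6 (new)  [load 110/200]
  110 → USB stick 7 (new)  [load 110/200]
  95 → USB stick 8 (new)  [load 95/200]
  85 → USB stick 6  [load 195/200]
  70 → USB stick 5  [load 190/200]
  70 → USB stick 7  [load 180/200]
  60 → USB stick 4  [load 200/200]
8 USB sticks opened.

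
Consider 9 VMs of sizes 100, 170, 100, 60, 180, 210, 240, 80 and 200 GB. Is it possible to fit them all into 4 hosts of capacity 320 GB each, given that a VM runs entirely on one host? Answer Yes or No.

No

Total = 1340 GB; ⌈1340/320⌉ = 5.
At least 5 hosts are required, but only 4 are allowed.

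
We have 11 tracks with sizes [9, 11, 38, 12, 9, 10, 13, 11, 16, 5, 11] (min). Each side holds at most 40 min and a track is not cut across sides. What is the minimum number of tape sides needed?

Total = 38 + 16 + 13 + 12 + 11 + 11 + 11 + 10 + 9 + 9 + 5 = 145 min.
Lower bound: ⌈145/40⌉ = 4 tape sides.
A packing using 4 tape sides:
  side 1: 38 = 38
  side 2: 16 + 13 + 11 = 40
  side 3: 12 + 11 + 11 + 5 = 39
  side 4: 10 + 9 + 9 = 28
This matches the lower bound, so 4 is optimal.

4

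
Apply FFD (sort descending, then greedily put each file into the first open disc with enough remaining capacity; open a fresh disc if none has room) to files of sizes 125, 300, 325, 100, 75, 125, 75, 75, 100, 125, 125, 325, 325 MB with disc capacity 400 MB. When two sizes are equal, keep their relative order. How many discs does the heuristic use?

6

Sorted descending: 325, 325, 325, 300, 125, 125, 125, 125, 100, 100, 75, 75, 75.
  325 → disc 1 (new)  [load 325/400]
  325 → disc 2 (new)  [load 325/400]
  325 → disc 3 (new)  [load 325/400]
  300 → disc 4 (new)  [load 300/400]
  125 → disc 5 (new)  [load 125/400]
  125 → disc 5  [load 250/400]
  125 → disc 5  [load 375/400]
  125 → disc 6 (new)  [load 125/400]
  100 → disc 4  [load 400/400]
  100 → disc 6  [load 225/400]
  75 → disc 1  [load 400/400]
  75 → disc 2  [load 400/400]
  75 → disc 3  [load 400/400]
6 discs opened.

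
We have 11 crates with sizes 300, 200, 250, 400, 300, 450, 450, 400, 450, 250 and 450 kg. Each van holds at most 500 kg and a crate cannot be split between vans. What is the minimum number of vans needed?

Total = 450 + 450 + 450 + 450 + 400 + 400 + 300 + 300 + 250 + 250 + 200 = 3900 kg.
Lower bound: ⌈3900/500⌉ = 8 vans.
A packing using 9 vans:
  van 1: 450 = 450
  van 2: 450 = 450
  van 3: 450 = 450
  van 4: 450 = 450
  van 5: 400 = 400
  van 6: 400 = 400
  van 7: 300 + 200 = 500
  van 8: 300 = 300
  van 9: 250 + 250 = 500
No arrangement into 8 vans stays within capacity, so 9 is optimal.

9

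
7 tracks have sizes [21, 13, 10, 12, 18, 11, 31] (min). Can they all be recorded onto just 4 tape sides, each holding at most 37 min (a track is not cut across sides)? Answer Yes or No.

A valid assignment using 4 tape sides:
  side 1: 31 = 31
  side 2: 21 + 13 = 34
  side 3: 18 + 12 = 30
  side 4: 11 + 10 = 21
Every load is within 37 min, so 4 tape sides suffice.

Yes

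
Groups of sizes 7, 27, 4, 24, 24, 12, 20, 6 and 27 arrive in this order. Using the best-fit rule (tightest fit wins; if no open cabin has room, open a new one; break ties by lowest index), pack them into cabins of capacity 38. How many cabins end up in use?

5

  7 → cabin 1 (new)  [load 7/38]
  27 → cabin 1  [load 34/38]
  4 → cabin 1  [load 38/38]
  24 → cabin 2 (new)  [load 24/38]
  24 → cabin 3 (new)  [load 24/38]
  12 → cabin 2  [load 36/38]
  20 → cabin 4 (new)  [load 20/38]
  6 → cabin 3  [load 30/38]
  27 → cabin 5 (new)  [load 27/38]
5 cabins opened.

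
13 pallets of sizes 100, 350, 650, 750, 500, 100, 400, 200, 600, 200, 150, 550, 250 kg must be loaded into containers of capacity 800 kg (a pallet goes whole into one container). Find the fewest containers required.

Total = 750 + 650 + 600 + 550 + 500 + 400 + 350 + 250 + 200 + 200 + 150 + 100 + 100 = 4800 kg.
Lower bound: ⌈4800/800⌉ = 6 containers.
A packing using 7 containers:
  container 1: 750 = 750
  container 2: 650 + 150 = 800
  container 3: 600 + 200 = 800
  container 4: 550 + 250 = 800
  container 5: 500 + 200 + 100 = 800
  container 6: 400 + 350 = 750
  container 7: 100 = 100
No arrangement into 6 containers stays within capacity, so 7 is optimal.

7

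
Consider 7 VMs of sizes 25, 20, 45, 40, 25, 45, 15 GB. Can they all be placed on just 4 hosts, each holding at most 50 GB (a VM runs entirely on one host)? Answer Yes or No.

Total = 215 GB; ⌈215/50⌉ = 5.
At least 5 hosts are required, but only 4 are allowed.

No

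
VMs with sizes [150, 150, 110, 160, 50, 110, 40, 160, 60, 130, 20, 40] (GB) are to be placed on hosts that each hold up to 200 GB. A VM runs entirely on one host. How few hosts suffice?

Total = 160 + 160 + 150 + 150 + 130 + 110 + 110 + 60 + 50 + 40 + 40 + 20 = 1180 GB.
Lower bound: ⌈1180/200⌉ = 6 hosts.
Also, 7 VMs each exceed 100 GB, and no two of those can share a host, so at least 7 hosts are needed.
A packing using 7 hosts:
  host 1: 160 + 40 = 200
  host 2: 160 + 40 = 200
  host 3: 150 + 50 = 200
  host 4: 150 + 20 = 170
  host 5: 130 + 60 = 190
  host 6: 110 = 110
  host 7: 110 = 110
This matches the lower bound, so 7 is optimal.

7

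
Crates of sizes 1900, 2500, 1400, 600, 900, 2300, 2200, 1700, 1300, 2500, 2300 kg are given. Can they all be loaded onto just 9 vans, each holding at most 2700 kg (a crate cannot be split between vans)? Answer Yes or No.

Yes

A valid assignment using 8 vans:
  van 1: 2500 = 2500
  van 2: 2500 = 2500
  van 3: 2300 = 2300
  van 4: 2300 = 2300
  van 5: 2200 = 2200
  van 6: 1900 + 600 = 2500
  van 7: 1700 + 900 = 2600
  van 8: 1400 + 1300 = 2700
That uses only 8 ≤ 9, so 9 vans are enough.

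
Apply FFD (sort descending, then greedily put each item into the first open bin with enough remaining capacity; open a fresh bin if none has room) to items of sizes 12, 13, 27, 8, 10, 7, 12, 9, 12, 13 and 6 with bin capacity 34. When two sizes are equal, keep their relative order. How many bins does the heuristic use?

Sorted descending: 27, 13, 13, 12, 12, 12, 10, 9, 8, 7, 6.
  27 → bin 1 (new)  [load 27/34]
  13 → bin 2 (new)  [load 13/34]
  13 → bin 2  [load 26/34]
  12 → bin 3 (new)  [load 12/34]
  12 → bin 3  [load 24/34]
  12 → bin 4 (new)  [load 12/34]
  10 → bin 3  [load 34/34]
  9 → bin 4  [load 21/34]
  8 → bin 2  [load 34/34]
  7 → bin 1  [load 34/34]
  6 → bin 4  [load 27/34]
4 bins opened.

4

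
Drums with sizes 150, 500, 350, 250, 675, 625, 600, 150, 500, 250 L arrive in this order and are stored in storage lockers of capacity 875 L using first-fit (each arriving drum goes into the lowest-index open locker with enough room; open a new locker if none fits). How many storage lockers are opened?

  150 → locker 1 (new)  [load 150/875]
  500 → locker 1  [load 650/875]
  350 → locker 2 (new)  [load 350/875]
  250 → locker 2  [load 600/875]
  675 → locker 3 (new)  [load 675/875]
  625 → locker 4 (new)  [load 625/875]
  600 → locker 5 (new)  [load 600/875]
  150 → locker 1  [load 800/875]
  500 → locker 6 (new)  [load 500/875]
  250 → locker 2  [load 850/875]
6 storage lockers opened.

6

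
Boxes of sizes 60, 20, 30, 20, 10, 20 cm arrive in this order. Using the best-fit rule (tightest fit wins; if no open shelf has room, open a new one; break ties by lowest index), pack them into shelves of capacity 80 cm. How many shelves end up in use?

2

  60 → shelf 1 (new)  [load 60/80]
  20 → shelf 1  [load 80/80]
  30 → shelf 2 (new)  [load 30/80]
  20 → shelf 2  [load 50/80]
  10 → shelf 2  [load 60/80]
  20 → shelf 2  [load 80/80]
2 shelves opened.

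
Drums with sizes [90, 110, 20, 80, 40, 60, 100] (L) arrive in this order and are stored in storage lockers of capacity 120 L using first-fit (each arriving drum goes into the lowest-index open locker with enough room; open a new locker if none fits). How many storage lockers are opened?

  90 → locker 1 (new)  [load 90/120]
  110 → locker 2 (new)  [load 110/120]
  20 → locker 1  [load 110/120]
  80 → locker 3 (new)  [load 80/120]
  40 → locker 3  [load 120/120]
  60 → locker 4 (new)  [load 60/120]
  100 → locker 5 (new)  [load 100/120]
5 storage lockers opened.

5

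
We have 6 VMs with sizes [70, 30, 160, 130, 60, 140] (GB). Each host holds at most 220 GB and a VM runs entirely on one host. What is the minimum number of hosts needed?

3

Total = 160 + 140 + 130 + 70 + 60 + 30 = 590 GB.
Lower bound: ⌈590/220⌉ = 3 hosts.
A packing using 3 hosts:
  host 1: 160 + 60 = 220
  host 2: 140 + 70 = 210
  host 3: 130 + 30 = 160
This matches the lower bound, so 3 is optimal.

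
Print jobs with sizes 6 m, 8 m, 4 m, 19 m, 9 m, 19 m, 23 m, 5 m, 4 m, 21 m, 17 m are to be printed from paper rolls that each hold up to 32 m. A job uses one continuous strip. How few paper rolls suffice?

5

Total = 23 + 21 + 19 + 19 + 17 + 9 + 8 + 6 + 5 + 4 + 4 = 135 m.
Lower bound: ⌈135/32⌉ = 5 paper rolls.
A packing using 5 paper rolls:
  roll 1: 23 + 9 = 32
  roll 2: 21 + 8 = 29
  roll 3: 19 + 6 + 5 = 30
  roll 4: 19 + 4 + 4 = 27
  roll 5: 17 = 17
This matches the lower bound, so 5 is optimal.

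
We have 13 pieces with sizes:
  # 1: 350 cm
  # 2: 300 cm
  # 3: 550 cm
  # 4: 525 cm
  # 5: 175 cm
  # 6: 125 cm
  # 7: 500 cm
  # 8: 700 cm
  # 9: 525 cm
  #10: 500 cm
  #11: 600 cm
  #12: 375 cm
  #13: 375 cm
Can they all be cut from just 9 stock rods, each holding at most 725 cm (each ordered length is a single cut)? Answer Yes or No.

A valid assignment using 9 stock rods:
  stock rod 1: 700 = 700
  stock rod 2: 600 + 125 = 725
  stock rod 3: 550 + 175 = 725
  stock rod 4: 525 = 525
  stock rod 5: 525 = 525
  stock rod 6: 500 = 500
  stock rod 7: 500 = 500
  stock rod 8: 375 + 350 = 725
  stock rod 9: 375 + 300 = 675
Every load is within 725 cm, so 9 stock rods suffice.

Yes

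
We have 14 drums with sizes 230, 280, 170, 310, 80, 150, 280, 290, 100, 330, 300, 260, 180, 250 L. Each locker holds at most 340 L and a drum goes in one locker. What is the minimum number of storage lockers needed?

Total = 330 + 310 + 300 + 290 + 280 + 280 + 260 + 250 + 230 + 180 + 170 + 150 + 100 + 80 = 3210 L.
Lower bound: ⌈3210/340⌉ = 10 storage lockers.
A packing using 11 storage lockers:
  locker 1: 330 = 330
  locker 2: 310 = 310
  locker 3: 300 = 300
  locker 4: 290 = 290
  locker 5: 280 = 280
  locker 6: 280 = 280
  locker 7: 260 + 80 = 340
  locker 8: 250 = 250
  locker 9: 230 + 100 = 330
  locker 10: 180 + 150 = 330
  locker 11: 170 = 170
No arrangement into 10 storage lockers stays within capacity, so 11 is optimal.

11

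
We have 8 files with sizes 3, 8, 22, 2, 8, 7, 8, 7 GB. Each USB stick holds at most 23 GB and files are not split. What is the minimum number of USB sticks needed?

3

Total = 22 + 8 + 8 + 8 + 7 + 7 + 3 + 2 = 65 GB.
Lower bound: ⌈65/23⌉ = 3 USB sticks.
A packing using 3 USB sticks:
  USB stick 1: 22 = 22
  USB stick 2: 8 + 8 + 7 = 23
  USB stick 3: 8 + 7 + 3 + 2 = 20
This matches the lower bound, so 3 is optimal.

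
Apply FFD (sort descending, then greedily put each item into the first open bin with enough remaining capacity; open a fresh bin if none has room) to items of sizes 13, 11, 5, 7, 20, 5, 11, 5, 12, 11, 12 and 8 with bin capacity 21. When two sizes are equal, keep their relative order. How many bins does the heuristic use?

7

Sorted descending: 20, 13, 12, 12, 11, 11, 11, 8, 7, 5, 5, 5.
  20 → bin 1 (new)  [load 20/21]
  13 → bin 2 (new)  [load 13/21]
  12 → bin 3 (new)  [load 12/21]
  12 → bin 4 (new)  [load 12/21]
  11 → bin 5 (new)  [load 11/21]
  11 → bin 6 (new)  [load 11/21]
  11 → bin 7 (new)  [load 11/21]
  8 → bin 2  [load 21/21]
  7 → bin 3  [load 19/21]
  5 → bin 4  [load 17/21]
  5 → bin 5  [load 16/21]
  5 → bin 5  [load 21/21]
7 bins opened.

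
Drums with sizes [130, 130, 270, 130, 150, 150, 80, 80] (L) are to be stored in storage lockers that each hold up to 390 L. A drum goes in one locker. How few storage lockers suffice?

3

Total = 270 + 150 + 150 + 130 + 130 + 130 + 80 + 80 = 1120 L.
Lower bound: ⌈1120/390⌉ = 3 storage lockers.
A packing using 3 storage lockers:
  locker 1: 270 + 80 = 350
  locker 2: 150 + 150 + 80 = 380
  locker 3: 130 + 130 + 130 = 390
This matches the lower bound, so 3 is optimal.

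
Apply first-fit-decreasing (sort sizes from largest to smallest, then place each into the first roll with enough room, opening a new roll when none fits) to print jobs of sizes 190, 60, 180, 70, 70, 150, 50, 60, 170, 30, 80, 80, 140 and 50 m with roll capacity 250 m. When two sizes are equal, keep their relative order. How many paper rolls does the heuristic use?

6

Sorted descending: 190, 180, 170, 150, 140, 80, 80, 70, 70, 60, 60, 50, 50, 30.
  190 → roll 1 (new)  [load 190/250]
  180 → roll 2 (new)  [load 180/250]
  170 → roll 3 (new)  [load 170/250]
  150 → roll 4 (new)  [load 150/250]
  140 → roll 5 (new)  [load 140/250]
  80 → roll 3  [load 250/250]
  80 → roll 4  [load 230/250]
  70 → roll 2  [load 250/250]
  70 → roll 5  [load 210/250]
  60 → roll 1  [load 250/250]
  60 → roll 6 (new)  [load 60/250]
  50 → roll 6  [load 110/250]
  50 → roll 6  [load 160/250]
  30 → roll 5  [load 240/250]
6 paper rolls opened.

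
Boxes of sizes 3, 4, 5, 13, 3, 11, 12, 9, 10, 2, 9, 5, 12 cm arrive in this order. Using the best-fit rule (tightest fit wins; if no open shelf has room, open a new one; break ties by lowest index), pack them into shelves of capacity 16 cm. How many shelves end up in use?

8

  3 → shelf 1 (new)  [load 3/16]
  4 → shelf 1  [load 7/16]
  5 → shelf 1  [load 12/16]
  13 → shelf 2 (new)  [load 13/16]
  3 → shelf 2  [load 16/16]
  11 → shelf 3 (new)  [load 11/16]
  12 → shelf 4 (new)  [load 12/16]
  9 → shelf 5 (new)  [load 9/16]
  10 → shelf 6 (new)  [load 10/16]
  2 → shelf 1  [load 14/16]
  9 → shelf 7 (new)  [load 9/16]
  5 → shelf 3  [load 16/16]
  12 → shelf 8 (new)  [load 12/16]
8 shelves opened.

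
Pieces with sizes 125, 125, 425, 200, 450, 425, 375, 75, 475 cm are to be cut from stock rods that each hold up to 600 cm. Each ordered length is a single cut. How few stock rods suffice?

5

Total = 475 + 450 + 425 + 425 + 375 + 200 + 125 + 125 + 75 = 2675 cm.
Lower bound: ⌈2675/600⌉ = 5 stock rods.
A packing using 5 stock rods:
  stock rod 1: 475 + 125 = 600
  stock rod 2: 450 + 125 = 575
  stock rod 3: 425 + 75 = 500
  stock rod 4: 425 = 425
  stock rod 5: 375 + 200 = 575
This matches the lower bound, so 5 is optimal.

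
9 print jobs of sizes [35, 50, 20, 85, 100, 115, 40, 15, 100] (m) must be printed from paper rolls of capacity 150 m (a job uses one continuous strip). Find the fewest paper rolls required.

4

Total = 115 + 100 + 100 + 85 + 50 + 40 + 35 + 20 + 15 = 560 m.
Lower bound: ⌈560/150⌉ = 4 paper rolls.
A packing using 4 paper rolls:
  roll 1: 115 + 35 = 150
  roll 2: 100 + 50 = 150
  roll 3: 100 + 40 = 140
  roll 4: 85 + 20 + 15 = 120
This matches the lower bound, so 4 is optimal.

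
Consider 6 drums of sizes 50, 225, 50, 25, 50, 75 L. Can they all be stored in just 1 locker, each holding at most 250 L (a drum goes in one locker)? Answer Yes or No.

No

Total = 475 L; ⌈475/250⌉ = 2.
At least 2 storage lockers are required, but only 1 is allowed.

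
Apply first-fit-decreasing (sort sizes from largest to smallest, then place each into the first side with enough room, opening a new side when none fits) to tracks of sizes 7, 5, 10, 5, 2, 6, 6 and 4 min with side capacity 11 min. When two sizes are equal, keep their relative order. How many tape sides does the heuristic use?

5

Sorted descending: 10, 7, 6, 6, 5, 5, 4, 2.
  10 → side 1 (new)  [load 10/11]
  7 → side 2 (new)  [load 7/11]
  6 → side 3 (new)  [load 6/11]
  6 → side 4 (new)  [load 6/11]
  5 → side 3  [load 11/11]
  5 → side 4  [load 11/11]
  4 → side 2  [load 11/11]
  2 → side 5 (new)  [load 2/11]
5 tape sides opened.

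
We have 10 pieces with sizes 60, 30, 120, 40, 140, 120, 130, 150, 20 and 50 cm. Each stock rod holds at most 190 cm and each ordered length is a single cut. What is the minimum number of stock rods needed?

5

Total = 150 + 140 + 130 + 120 + 120 + 60 + 50 + 40 + 30 + 20 = 860 cm.
Lower bound: ⌈860/190⌉ = 5 stock rods.
A packing using 5 stock rods:
  stock rod 1: 150 + 40 = 190
  stock rod 2: 140 + 50 = 190
  stock rod 3: 130 + 60 = 190
  stock rod 4: 120 + 30 + 20 = 170
  stock rod 5: 120 = 120
This matches the lower bound, so 5 is optimal.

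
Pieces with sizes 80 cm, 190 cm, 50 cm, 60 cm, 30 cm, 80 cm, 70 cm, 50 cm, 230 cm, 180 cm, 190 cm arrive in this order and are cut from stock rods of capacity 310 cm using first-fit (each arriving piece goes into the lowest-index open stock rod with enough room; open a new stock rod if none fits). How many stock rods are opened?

5

  80 → stock rod 1 (new)  [load 80/310]
  190 → stock rod 1  [load 270/310]
  50 → stock rod 2 (new)  [load 50/310]
  60 → stock rod 2  [load 110/310]
  30 → stock rod 1  [load 300/310]
  80 → stock rod 2  [load 190/310]
  70 → stock rod 2  [load 260/310]
  50 → stock rod 2  [load 310/310]
  230 → stock rod 3 (new)  [load 230/310]
  180 → stock rod 4 (new)  [load 180/310]
  190 → stock rod 5 (new)  [load 190/310]
5 stock rods opened.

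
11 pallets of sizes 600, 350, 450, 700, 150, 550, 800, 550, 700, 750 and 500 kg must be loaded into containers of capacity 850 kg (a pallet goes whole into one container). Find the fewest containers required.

9

Total = 800 + 750 + 700 + 700 + 600 + 550 + 550 + 500 + 450 + 350 + 150 = 6100 kg.
Lower bound: ⌈6100/850⌉ = 8 containers.
Also, 9 pallets each exceed 425 kg, and no two of those can share a container, so at least 9 containers are needed.
A packing using 9 containers:
  container 1: 800 = 800
  container 2: 750 = 750
  container 3: 700 + 150 = 850
  container 4: 700 = 700
  container 5: 600 = 600
  container 6: 550 = 550
  container 7: 550 = 550
  container 8: 500 + 350 = 850
  container 9: 450 = 450
This matches the lower bound, so 9 is optimal.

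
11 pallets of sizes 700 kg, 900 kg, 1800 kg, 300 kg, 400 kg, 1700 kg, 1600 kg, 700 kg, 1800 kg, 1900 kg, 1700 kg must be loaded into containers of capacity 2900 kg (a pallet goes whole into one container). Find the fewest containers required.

Total = 1900 + 1800 + 1800 + 1700 + 1700 + 1600 + 900 + 700 + 700 + 400 + 300 = 13500 kg.
Lower bound: ⌈13500/2900⌉ = 5 containers.
Also, 6 pallets each exceed 1450 kg, and no two of those can share a container, so at least 6 containers are needed.
A packing using 6 containers:
  container 1: 1900 + 900 = 2800
  container 2: 1800 + 700 + 400 = 2900
  container 3: 1800 + 700 + 300 = 2800
  container 4: 1700 = 1700
  container 5: 1700 = 1700
  container 6: 1600 = 1600
This matches the lower bound, so 6 is optimal.

6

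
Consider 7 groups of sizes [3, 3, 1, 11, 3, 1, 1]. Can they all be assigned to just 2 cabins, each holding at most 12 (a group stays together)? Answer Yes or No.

A valid assignment using 2 cabins:
  cabin 1: 11 + 1 = 12
  cabin 2: 3 + 3 + 3 + 1 + 1 = 11
Every load is within 12, so 2 cabins suffice.

Yes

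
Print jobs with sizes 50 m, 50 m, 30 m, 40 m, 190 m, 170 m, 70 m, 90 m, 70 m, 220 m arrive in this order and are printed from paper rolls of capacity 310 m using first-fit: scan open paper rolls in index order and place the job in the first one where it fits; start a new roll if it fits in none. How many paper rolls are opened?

4

  50 → roll 1 (new)  [load 50/310]
  50 → roll 1  [load 100/310]
  30 → roll 1  [load 130/310]
  40 → roll 1  [load 170/310]
  190 → roll 2 (new)  [load 190/310]
  170 → roll 3 (new)  [load 170/310]
  70 → roll 1  [load 240/310]
  90 → roll 2  [load 280/310]
  70 → roll 1  [load 310/310]
  220 → roll 4 (new)  [load 220/310]
4 paper rolls opened.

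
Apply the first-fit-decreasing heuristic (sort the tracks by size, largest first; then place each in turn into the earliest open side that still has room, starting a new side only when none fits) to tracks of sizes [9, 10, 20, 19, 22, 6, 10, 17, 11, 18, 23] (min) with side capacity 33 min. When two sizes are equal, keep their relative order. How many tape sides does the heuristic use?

Sorted descending: 23, 22, 20, 19, 18, 17, 11, 10, 10, 9, 6.
  23 → side 1 (new)  [load 23/33]
  22 → side 2 (new)  [load 22/33]
  20 → side 3 (new)  [load 20/33]
  19 → side 4 (new)  [load 19/33]
  18 → side 5 (new)  [load 18/33]
  17 → side 6 (new)  [load 17/33]
  11 → side 2  [load 33/33]
  10 → side 1  [load 33/33]
  10 → side 3  [load 30/33]
  9 → side 4  [load 28/33]
  6 → side 5  [load 24/33]
6 tape sides opened.

6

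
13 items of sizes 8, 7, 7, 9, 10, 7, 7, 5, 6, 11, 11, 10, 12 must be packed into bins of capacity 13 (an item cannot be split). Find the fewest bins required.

11

Total = 12 + 11 + 11 + 10 + 10 + 9 + 8 + 7 + 7 + 7 + 7 + 6 + 5 = 110.
Lower bound: ⌈110/13⌉ = 9 bins.
Also, 11 items each exceed 13/2, and no two of those can share a bin, so at least 11 bins are needed.
A packing using 11 bins:
  bin 1: 12 = 12
  bin 2: 11 = 11
  bin 3: 11 = 11
  bin 4: 10 = 10
  bin 5: 10 = 10
  bin 6: 9 = 9
  bin 7: 8 + 5 = 13
  bin 8: 7 + 6 = 13
  bin 9: 7 = 7
  bin 10: 7 = 7
  bin 11: 7 = 7
This matches the lower bound, so 11 is optimal.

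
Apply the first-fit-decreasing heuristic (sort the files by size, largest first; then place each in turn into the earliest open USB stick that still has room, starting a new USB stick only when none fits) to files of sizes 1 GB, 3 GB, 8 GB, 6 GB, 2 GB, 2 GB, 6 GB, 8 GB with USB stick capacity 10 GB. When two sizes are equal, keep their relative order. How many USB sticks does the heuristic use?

Sorted descending: 8, 8, 6, 6, 3, 2, 2, 1.
  8 → USB stick 1 (new)  [load 8/10]
  8 → USB stick 2 (new)  [load 8/10]
  6 → USB stick 3 (new)  [load 6/10]
  6 → USB stick 4 (new)  [load 6/10]
  3 → USB stick 3  [load 9/10]
  2 → USB stick 1  [load 10/10]
  2 → USB stick 2  [load 10/10]
  1 → USB stick 3  [load 10/10]
4 USB sticks opened.

4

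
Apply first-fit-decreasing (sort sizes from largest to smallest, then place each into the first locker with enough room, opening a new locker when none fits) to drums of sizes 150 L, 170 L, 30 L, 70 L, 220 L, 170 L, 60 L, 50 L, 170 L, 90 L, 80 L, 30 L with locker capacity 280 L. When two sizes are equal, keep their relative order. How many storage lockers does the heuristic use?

5

Sorted descending: 220, 170, 170, 170, 150, 90, 80, 70, 60, 50, 30, 30.
  220 → locker 1 (new)  [load 220/280]
  170 → locker 2 (new)  [load 170/280]
  170 → locker 3 (new)  [load 170/280]
  170 → locker 4 (new)  [load 170/280]
  150 → locker 5 (new)  [load 150/280]
  90 → locker 2  [load 260/280]
  80 → locker 3  [load 250/280]
  70 → locker 4  [load 240/280]
  60 → locker 1  [load 280/280]
  50 → locker 5  [load 200/280]
  30 → locker 3  [load 280/280]
  30 → locker 4  [load 270/280]
5 storage lockers opened.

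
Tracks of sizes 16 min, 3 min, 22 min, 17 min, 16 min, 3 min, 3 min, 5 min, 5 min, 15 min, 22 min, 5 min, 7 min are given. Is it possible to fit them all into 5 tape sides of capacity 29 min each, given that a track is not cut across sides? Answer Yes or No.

Total = 139 min; ⌈139/29⌉ = 5.
6 tracks each exceed half the capacity and cannot share a side, forcing at least 6 tape sides.
At least 6 tape sides are required, but only 5 are allowed.

No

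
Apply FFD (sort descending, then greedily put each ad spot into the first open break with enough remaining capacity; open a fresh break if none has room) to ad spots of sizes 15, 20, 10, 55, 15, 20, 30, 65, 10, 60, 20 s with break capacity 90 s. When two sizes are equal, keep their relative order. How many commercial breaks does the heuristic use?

Sorted descending: 65, 60, 55, 30, 20, 20, 20, 15, 15, 10, 10.
  65 → break 1 (new)  [load 65/90]
  60 → break 2 (new)  [load 60/90]
  55 → break 3 (new)  [load 55/90]
  30 → break 2  [load 90/90]
  20 → break 1  [load 85/90]
  20 → break 3  [load 75/90]
  20 → break 4 (new)  [load 20/90]
  15 → break 3  [load 90/90]
  15 → break 4  [load 35/90]
  10 → break 4  [load 45/90]
  10 → break 4  [load 55/90]
4 commercial breaks opened.

4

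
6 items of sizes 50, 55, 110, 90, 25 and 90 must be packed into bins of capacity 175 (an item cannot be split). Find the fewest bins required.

3

Total = 110 + 90 + 90 + 55 + 50 + 25 = 420.
Lower bound: ⌈420/175⌉ = 3 bins.
A packing using 3 bins:
  bin 1: 110 + 55 = 165
  bin 2: 90 + 50 + 25 = 165
  bin 3: 90 = 90
This matches the lower bound, so 3 is optimal.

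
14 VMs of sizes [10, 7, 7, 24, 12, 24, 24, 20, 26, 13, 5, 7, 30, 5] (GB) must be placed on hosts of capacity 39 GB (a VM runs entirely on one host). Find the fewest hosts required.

Total = 30 + 26 + 24 + 24 + 24 + 20 + 13 + 12 + 10 + 7 + 7 + 7 + 5 + 5 = 214 GB.
Lower bound: ⌈214/39⌉ = 6 hosts.
A packing using 6 hosts:
  host 1: 30 + 7 = 37
  host 2: 26 + 13 = 39
  host 3: 24 + 12 = 36
  host 4: 24 + 10 + 5 = 39
  host 5: 24 + 7 + 7 = 38
  host 6: 20 + 5 = 25
This matches the lower bound, so 6 is optimal.

6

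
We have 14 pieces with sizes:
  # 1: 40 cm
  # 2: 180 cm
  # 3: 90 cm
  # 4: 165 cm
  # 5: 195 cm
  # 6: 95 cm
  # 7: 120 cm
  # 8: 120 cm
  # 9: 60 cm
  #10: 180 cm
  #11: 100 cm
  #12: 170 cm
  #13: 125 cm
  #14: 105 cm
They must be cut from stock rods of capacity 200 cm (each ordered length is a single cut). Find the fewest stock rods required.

10

Total = 195 + 180 + 180 + 170 + 165 + 125 + 120 + 120 + 105 + 100 + 95 + 90 + 60 + 40 = 1745 cm.
Lower bound: ⌈1745/200⌉ = 9 stock rods.
A packing using 10 stock rods:
  stock rod 1: 195 = 195
  stock rod 2: 180 = 180
  stock rod 3: 180 = 180
  stock rod 4: 170 = 170
  stock rod 5: 165 = 165
  stock rod 6: 125 + 60 = 185
  stock rod 7: 120 + 40 = 160
  stock rod 8: 120 = 120
  stock rod 9: 105 + 95 = 200
  stock rod 10: 100 + 90 = 190
No arrangement into 9 stock rods stays within capacity, so 10 is optimal.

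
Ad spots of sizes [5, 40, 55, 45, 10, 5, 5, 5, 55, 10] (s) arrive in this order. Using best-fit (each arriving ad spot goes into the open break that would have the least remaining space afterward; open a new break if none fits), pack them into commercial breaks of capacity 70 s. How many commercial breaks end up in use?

4

  5 → break 1 (new)  [load 5/70]
  40 → break 1  [load 45/70]
  55 → break 2 (new)  [load 55/70]
  45 → break 3 (new)  [load 45/70]
  10 → break 2  [load 65/70]
  5 → break 2  [load 70/70]
  5 → break 1  [load 50/70]
  5 → break 1  [load 55/70]
  55 → break 4 (new)  [load 55/70]
  10 → break 1  [load 65/70]
4 commercial breaks opened.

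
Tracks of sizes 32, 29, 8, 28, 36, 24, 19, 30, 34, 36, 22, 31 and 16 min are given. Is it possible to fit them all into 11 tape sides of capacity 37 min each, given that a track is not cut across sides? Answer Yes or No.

A valid assignment using 11 tape sides:
  side 1: 36 = 36
  side 2: 36 = 36
  side 3: 34 = 34
  side 4: 32 = 32
  side 5: 31 = 31
  side 6: 30 = 30
  side 7: 29 + 8 = 37
  side 8: 28 = 28
  side 9: 24 = 24
  side 10: 22 = 22
  side 11: 19 + 16 = 35
Every load is within 37 min, so 11 tape sides suffice.

Yes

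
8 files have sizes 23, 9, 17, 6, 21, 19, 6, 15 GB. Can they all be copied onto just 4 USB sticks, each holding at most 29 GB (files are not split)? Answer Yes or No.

Total = 116 GB; ⌈116/29⌉ = 4.
5 files each exceed half the capacity and cannot share a USB stick, forcing at least 5 USB sticks.
At least 5 USB sticks are required, but only 4 are allowed.

No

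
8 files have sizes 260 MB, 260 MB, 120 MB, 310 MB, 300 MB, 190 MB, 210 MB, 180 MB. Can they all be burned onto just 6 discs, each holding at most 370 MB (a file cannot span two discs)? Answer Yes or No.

Yes

A valid assignment using 6 discs:
  disc 1: 310 = 310
  disc 2: 300 = 300
  disc 3: 260 = 260
  disc 4: 260 = 260
  disc 5: 210 + 120 = 330
  disc 6: 190 + 180 = 370
Every load is within 370 MB, so 6 discs suffice.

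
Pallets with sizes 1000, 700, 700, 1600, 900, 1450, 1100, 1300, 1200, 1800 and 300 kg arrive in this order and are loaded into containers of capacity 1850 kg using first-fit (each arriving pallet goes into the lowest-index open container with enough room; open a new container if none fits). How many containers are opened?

8

  1000 → container 1 (new)  [load 1000/1850]
  700 → container 1  [load 1700/1850]
  700 → container 2 (new)  [load 700/1850]
  1600 → container 3 (new)  [load 1600/1850]
  900 → container 2  [load 1600/1850]
  1450 → container 4 (new)  [load 1450/1850]
  1100 → container 5 (new)  [load 1100/1850]
  1300 → container 6 (new)  [load 1300/1850]
  1200 → container 7 (new)  [load 1200/1850]
  1800 → container 8 (new)  [load 1800/1850]
  300 → container 4  [load 1750/1850]
8 containers opened.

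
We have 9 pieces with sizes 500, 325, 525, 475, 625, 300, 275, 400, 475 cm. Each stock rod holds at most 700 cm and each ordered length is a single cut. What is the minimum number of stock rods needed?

Total = 625 + 525 + 500 + 475 + 475 + 400 + 325 + 300 + 275 = 3900 cm.
Lower bound: ⌈3900/700⌉ = 6 stock rods.
A packing using 7 stock rods:
  stock rod 1: 625 = 625
  stock rod 2: 525 = 525
  stock rod 3: 500 = 500
  stock rod 4: 475 = 475
  stock rod 5: 475 = 475
  stock rod 6: 400 + 300 = 700
  stock rod 7: 325 + 275 = 600
No arrangement into 6 stock rods stays within capacity, so 7 is optimal.

7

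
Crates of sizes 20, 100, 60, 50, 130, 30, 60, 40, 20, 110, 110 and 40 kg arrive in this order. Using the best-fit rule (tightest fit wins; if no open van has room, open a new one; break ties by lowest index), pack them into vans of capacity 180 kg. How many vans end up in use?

  20 → van 1 (new)  [load 20/180]
  100 → van 1  [load 120/180]
  60 → van 1  [load 180/180]
  50 → van 2 (new)  [load 50/180]
  130 → van 2  [load 180/180]
  30 → van 3 (new)  [load 30/180]
  60 → van 3  [load 90/180]
  40 → van 3  [load 130/180]
  20 → van 3  [load 150/180]
  110 → van 4 (new)  [load 110/180]
  110 → van 5 (new)  [load 110/180]
  40 → van 4  [load 150/180]
5 vans opened.

5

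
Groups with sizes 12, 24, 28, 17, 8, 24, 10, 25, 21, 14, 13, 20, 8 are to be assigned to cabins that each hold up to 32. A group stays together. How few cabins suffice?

8

Total = 28 + 25 + 24 + 24 + 21 + 20 + 17 + 14 + 13 + 12 + 10 + 8 + 8 = 224.
Lower bound: ⌈224/32⌉ = 7 cabins.
A packing using 8 cabins:
  cabin 1: 28 = 28
  cabin 2: 25 = 25
  cabin 3: 24 + 8 = 32
  cabin 4: 24 + 8 = 32
  cabin 5: 21 + 10 = 31
  cabin 6: 20 + 12 = 32
  cabin 7: 17 + 14 = 31
  cabin 8: 13 = 13
No arrangement into 7 cabins stays within capacity, so 8 is optimal.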